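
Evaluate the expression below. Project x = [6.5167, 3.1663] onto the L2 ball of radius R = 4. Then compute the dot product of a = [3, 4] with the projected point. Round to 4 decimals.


Step 1: Compute ||x|| (intermediates to 6 decimals).
||x|| = sqrt(6.5167^2 + 3.1663^2) = 7.245194
Step 2: Project.
Since ||x|| > R, scale = R/||x|| = 4/7.245194 = 0.55209, proj(x) = scale * x
proj(x) = [3.597805, 1.748083]
Step 3: Dot product.
a^T * proj(x) = 3*3.597805 + 4*1.748083 = 17.7857


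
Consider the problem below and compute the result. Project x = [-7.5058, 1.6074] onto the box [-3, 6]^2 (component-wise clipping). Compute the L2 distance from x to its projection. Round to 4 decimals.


Project each component onto [-3, 6].
clip(-7.5058) = -3.0, clip(1.6074) = 1.6074
Projection = [-3.0, 1.6074]
Squared diffs: [20.3022, 0.0]
Distance = sqrt(20.3022) = 4.5058


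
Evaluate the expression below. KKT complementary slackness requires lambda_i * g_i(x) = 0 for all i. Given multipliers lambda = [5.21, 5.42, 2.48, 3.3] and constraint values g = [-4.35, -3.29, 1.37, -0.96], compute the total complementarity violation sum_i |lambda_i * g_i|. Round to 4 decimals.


KKT complementary slackness check:
lambda_1 * g_1 = 5.21 * -4.35 = -22.6635
lambda_2 * g_2 = 5.42 * -3.29 = -17.8318
lambda_3 * g_3 = 2.48 * 1.37 = 3.3976
lambda_4 * g_4 = 3.3 * -0.96 = -3.168
Total violation = 22.6635 + 17.8318 + 3.3976 + 3.168 = 47.0609


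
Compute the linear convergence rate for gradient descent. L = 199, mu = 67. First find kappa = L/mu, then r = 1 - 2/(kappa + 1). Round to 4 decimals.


Step 1: Compute the condition number.
kappa = L/mu = 199/67 = 2.9701
Step 2: Compute the convergence rate.
r = 1 - 2/(kappa + 1) = 1 - 2*mu/(L + mu) = (L - mu)/(L + mu) = 132/266 = 0.4962


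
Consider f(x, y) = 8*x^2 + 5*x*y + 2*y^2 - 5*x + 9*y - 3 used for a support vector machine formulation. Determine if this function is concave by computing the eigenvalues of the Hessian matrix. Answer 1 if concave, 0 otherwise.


The Hessian of f(x,y) = 8*x^2 + 5*x*y + 2*y^2 - 5*x + 9*y - 3 is:
H = [[16, 5], [5, 4]]
Trace = 16 + 4 = 20
Determinant = 16*4 - (5)^2 = 39
Discriminant = (20)^2 - 4*39 = 244.0
Eigenvalues: lambda_1 = 2.1898, lambda_2 = 17.8102
The function is not concave.

0


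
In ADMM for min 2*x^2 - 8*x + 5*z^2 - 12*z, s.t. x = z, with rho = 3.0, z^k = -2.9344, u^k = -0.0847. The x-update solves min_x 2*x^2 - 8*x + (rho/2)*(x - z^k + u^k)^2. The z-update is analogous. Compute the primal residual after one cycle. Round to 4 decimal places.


ADMM iteration with rho = 3.0, z^k = -2.9344, u^k = -0.0847
Step 1: x-update.
Minimize 2*x^2 - 8*x + (3.0/2)*(x + 2.9344 - 0.0847)^2
FOC: (2*2 + 3.0)*x = 8 + 3.0*(-2.9344 + 0.0847)
x^{k+1} = -0.0784
Step 2: z-update.
Minimize 5*z^2 - 12*z + (3.0/2)*(-0.0784 - z - 0.0847)^2
FOC: (2*5 + 3.0)*z = 12 + 3.0*(-0.0784 - 0.0847)
z^{k+1} = 0.8854
Step 3: u-update.
u^{k+1} = -0.0847 - 0.0784 - 0.8854 = -1.0486
Step 4: Primal residual = |-0.0784 - 0.8854| = 0.9639


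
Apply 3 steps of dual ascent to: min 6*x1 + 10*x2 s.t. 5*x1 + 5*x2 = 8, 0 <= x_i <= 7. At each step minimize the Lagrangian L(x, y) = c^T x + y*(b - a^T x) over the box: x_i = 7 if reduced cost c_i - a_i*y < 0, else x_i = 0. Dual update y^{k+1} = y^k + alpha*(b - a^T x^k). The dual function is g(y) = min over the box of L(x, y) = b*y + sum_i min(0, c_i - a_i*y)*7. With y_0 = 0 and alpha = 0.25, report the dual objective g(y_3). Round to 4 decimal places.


Dual ascent for LP: min 6*x1 + 10*x2, 5*x1 + 5*x2 = 8, 0 <= x_i <= 7
Step 1: y^k = 0.0, reduced costs: (6.0, 10.0)
  x^k = (0.0, 0.0), subgradient = b - a^T x = 8.0
  y^{k+1} = 0.0 + 0.25*8.0 = 2.0
Step 2: y^k = 2.0, reduced costs: (-4.0, 0.0)
  x^k = (7.0, 0.0), subgradient = b - a^T x = -27.0
  y^{k+1} = 2.0 + 0.25*-27.0 = -4.75
Step 3: y^k = -4.75, reduced costs: (29.75, 33.75)
  x^k = (0.0, 0.0), subgradient = b - a^T x = 8.0
  y^{k+1} = -4.75 + 0.25*8.0 = -2.75
Dual objective at y_3 = -2.75: reduced costs (19.75, 23.75), box minimizer x = (0.0, 0.0)
g(y_3) = b*y + (c1 - a1*y)*x1 + (c2 - a2*y)*x2 = 8*(-2.75) + 19.75*0.0 + 23.75*0.0 = -22.0 + 0.0 + 0.0 = -22.0


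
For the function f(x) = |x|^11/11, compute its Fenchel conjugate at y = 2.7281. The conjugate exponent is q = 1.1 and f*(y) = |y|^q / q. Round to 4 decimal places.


The conjugate exponent q satisfies 1/p + 1/q = 1.
p = 11, so q = 11/(11 - 1) = 1.1
|y|^q = 2.7281^1.1 = 3.0161
f*(2.7281) = 3.0161 / 1.1 = 2.7419


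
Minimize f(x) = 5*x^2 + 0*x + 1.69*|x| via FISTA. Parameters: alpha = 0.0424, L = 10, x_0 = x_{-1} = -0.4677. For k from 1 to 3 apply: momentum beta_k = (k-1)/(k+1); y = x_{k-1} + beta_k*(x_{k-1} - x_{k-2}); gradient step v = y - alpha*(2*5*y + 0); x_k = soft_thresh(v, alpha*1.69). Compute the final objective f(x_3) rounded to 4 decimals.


FISTA on f(x) = 5*x^2 + 0*x + 1.69*|x|
L = 10, alpha = 0.0424
Iteration 1: beta = 0.0, y = -0.4677 + 0.0*(-0.4677 + 0.4677) = -0.4677
  grad(y) = -4.677, v = y - alpha*grad = -0.2694
  prox(v) = soft_thresh(-0.2694, 0.0717) = -0.1977
Iteration 2: beta = 0.3333, y = -0.1977 + 0.3333*(-0.1977 + 0.4677) = -0.1078
  grad(y) = -1.0775, v = y - alpha*grad = -0.0621
  prox(v) = soft_thresh(-0.0621, 0.0717) = 0.0
Iteration 3: beta = 0.5, y = 0.0 + 0.5*(0.0 + 0.1977) = 0.0989
  grad(y) = 0.9887, v = y - alpha*grad = 0.0569
  prox(v) = soft_thresh(0.0569, 0.0717) = 0.0
f(x_3) = 5*0.0^2 + 0*0.0 + 1.69*|0.0| = 0.0


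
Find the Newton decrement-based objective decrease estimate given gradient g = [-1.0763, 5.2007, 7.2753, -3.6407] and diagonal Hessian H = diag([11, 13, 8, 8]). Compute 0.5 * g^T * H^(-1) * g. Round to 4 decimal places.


Step 1: H is diagonal, so H^(-1) * g = [-0.0978, 0.4001, 0.9094, -0.4551].
Step 2: g^T H^(-1) g = sum_i g_i^2 / H_ii
  = (-1.0763)^2/11 + (5.2007)^2/13 + (7.2753)^2/8 + (-3.6407)^2/8
  = 0.1053 + 2.0806 + 6.6162 + 1.6568 = 10.459
Step 3: Objective decrease = 0.5 * g^T H^(-1) g = 5.2295


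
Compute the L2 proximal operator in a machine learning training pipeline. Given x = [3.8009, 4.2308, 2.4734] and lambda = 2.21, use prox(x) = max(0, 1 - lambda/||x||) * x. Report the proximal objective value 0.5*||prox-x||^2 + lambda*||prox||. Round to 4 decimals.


Step 1: Compute ||x||.
||x|| = 6.202
Step 2: Compute scaling factor.
scale = max(0, 1 - 2.21/6.202) = 0.6437
Step 3: prox(x) = [2.4465, 2.7232, 1.592]
||prox(x)|| = 3.992
Step 4: Proximal objective.
0.5*||prox-x||^2 = 2.4421
lambda*||prox|| = 8.8223
Total = 11.2643


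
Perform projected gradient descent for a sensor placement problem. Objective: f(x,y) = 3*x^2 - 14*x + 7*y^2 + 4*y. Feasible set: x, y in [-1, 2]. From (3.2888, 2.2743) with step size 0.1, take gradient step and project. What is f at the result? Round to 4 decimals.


Step 1: Compute gradient at (3.2888, 2.2743).
grad_x = 2*3*3.2888 - 14 = 5.7328
grad_y = 2*7*2.2743 + 4 = 35.8402
Step 2: Gradient step.
x_raw = 3.2888 - 0.1*5.7328 = 2.7155
y_raw = 2.2743 - 0.1*35.8402 = -1.3097
Step 3: Project onto [-1, 2].
x_proj = clip(2.7155) = 2.0
y_proj = clip(-1.3097) = -1.0
Step 4: Evaluate f.
f(2.0, -1.0) = -13.0


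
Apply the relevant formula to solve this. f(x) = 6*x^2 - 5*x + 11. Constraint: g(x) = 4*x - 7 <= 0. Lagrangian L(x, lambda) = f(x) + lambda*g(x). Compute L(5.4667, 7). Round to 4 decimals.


Step 1: Evaluate f(x).
f(5.4667) = 6*5.4667^2 - 5*5.4667 + 11 = 162.9754
Step 2: Evaluate g(x).
g(5.4667) = 4*5.4667 - 7 = 14.8668
Step 3: Compute Lagrangian.
L = 162.9754 + 7*14.8668 = 267.043


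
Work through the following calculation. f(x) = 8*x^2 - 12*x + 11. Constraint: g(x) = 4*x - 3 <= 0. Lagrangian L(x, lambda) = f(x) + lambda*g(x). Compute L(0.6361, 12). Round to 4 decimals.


Step 1: Evaluate f(x).
f(0.6361) = 8*0.6361^2 - 12*0.6361 + 11 = 6.6038
Step 2: Evaluate g(x).
g(0.6361) = 4*0.6361 - 3 = -0.4556
Step 3: Compute Lagrangian.
L = 6.6038 + 12*-0.4556 = 1.1366


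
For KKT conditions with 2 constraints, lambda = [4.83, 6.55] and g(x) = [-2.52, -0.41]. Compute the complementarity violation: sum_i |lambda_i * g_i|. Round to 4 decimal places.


KKT complementary slackness check:
lambda_1 * g_1 = 4.83 * -2.52 = -12.1716
lambda_2 * g_2 = 6.55 * -0.41 = -2.6855
Total violation = 12.1716 + 2.6855 = 14.8571


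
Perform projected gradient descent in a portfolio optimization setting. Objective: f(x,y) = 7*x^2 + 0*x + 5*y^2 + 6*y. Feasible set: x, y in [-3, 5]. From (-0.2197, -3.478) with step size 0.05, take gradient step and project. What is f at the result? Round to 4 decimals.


Step 1: Compute gradient at (-0.2197, -3.478).
grad_x = 2*7*-0.2197 + 0 = -3.0758
grad_y = 2*5*-3.478 + 6 = -28.78
Step 2: Gradient step.
x_raw = -0.2197 - 0.05*-3.0758 = -0.0659
y_raw = -3.478 - 0.05*-28.78 = -2.039
Step 3: Project onto [-3, 5].
x_proj = clip(-0.0659) = -0.0659
y_proj = clip(-2.039) = -2.039
Step 4: Evaluate f.
f(-0.0659, -2.039) = 8.584


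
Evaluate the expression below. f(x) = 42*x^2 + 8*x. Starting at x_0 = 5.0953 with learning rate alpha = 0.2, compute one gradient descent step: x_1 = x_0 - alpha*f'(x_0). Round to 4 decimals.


We compute the gradient at x_0 and apply the update.
f'(x) = 84*x + 8
f'(5.0953) = 84*5.0953 + 8 = 436.0052
x_1 = 5.0953 - 0.2*436.0052 = -82.1057


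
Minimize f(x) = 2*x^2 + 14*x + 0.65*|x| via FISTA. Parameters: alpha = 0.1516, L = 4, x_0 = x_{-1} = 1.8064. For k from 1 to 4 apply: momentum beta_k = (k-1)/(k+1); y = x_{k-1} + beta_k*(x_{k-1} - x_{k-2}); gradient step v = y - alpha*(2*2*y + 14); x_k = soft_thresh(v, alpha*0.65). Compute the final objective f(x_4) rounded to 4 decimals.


FISTA on f(x) = 2*x^2 + 14*x + 0.65*|x|
L = 4, alpha = 0.1516
Iteration 1: beta = 0.0, y = 1.8064 + 0.0*(1.8064 - 1.8064) = 1.8064
  grad(y) = 21.2256, v = y - alpha*grad = -1.4114
  prox(v) = soft_thresh(-1.4114, 0.0985) = -1.3129
Iteration 2: beta = 0.3333, y = -1.3129 + 0.3333*(-1.3129 - 1.8064) = -2.3526
  grad(y) = 4.5895, v = y - alpha*grad = -3.0484
  prox(v) = soft_thresh(-3.0484, 0.0985) = -2.9498
Iteration 3: beta = 0.5, y = -2.9498 + 0.5*(-2.9498 + 1.3129) = -3.7683
  grad(y) = -1.0734, v = y - alpha*grad = -3.6056
  prox(v) = soft_thresh(-3.6056, 0.0985) = -3.5071
Iteration 4: beta = 0.6, y = -3.5071 + 0.6*(-3.5071 + 2.9498) = -3.8414
  grad(y) = -1.3657, v = y - alpha*grad = -3.6344
  prox(v) = soft_thresh(-3.6344, 0.0985) = -3.5358
f(x_4) = 2*(-3.5358)^2 + 14*(-3.5358) + 0.65*|-3.5358| = -22.1991


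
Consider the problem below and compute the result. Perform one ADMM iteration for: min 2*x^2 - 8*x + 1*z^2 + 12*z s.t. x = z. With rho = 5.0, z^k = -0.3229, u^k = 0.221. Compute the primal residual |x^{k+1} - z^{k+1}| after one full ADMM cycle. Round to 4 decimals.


ADMM iteration with rho = 5.0, z^k = -0.3229, u^k = 0.221
Step 1: x-update.
Minimize 2*x^2 - 8*x + (5.0/2)*(x + 0.3229 + 0.221)^2
FOC: (2*2 + 5.0)*x = 8 + 5.0*(-0.3229 - 0.221)
x^{k+1} = 0.5867
Step 2: z-update.
Minimize 1*z^2 + 12*z + (5.0/2)*(0.5867 - z + 0.221)^2
FOC: (2*1 + 5.0)*z = -12 + 5.0*(0.5867 + 0.221)
z^{k+1} = -1.1373
Step 3: u-update.
u^{k+1} = 0.221 + 0.5867 + 1.1373 = 1.9451
Step 4: Primal residual = |0.5867 + 1.1373| = 1.7241


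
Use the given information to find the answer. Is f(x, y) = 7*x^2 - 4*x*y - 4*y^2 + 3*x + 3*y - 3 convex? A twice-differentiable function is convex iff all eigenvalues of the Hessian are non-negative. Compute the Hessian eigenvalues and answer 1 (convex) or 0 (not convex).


The Hessian of f(x,y) = 7*x^2 - 4*x*y - 4*y^2 + 3*x + 3*y - 3 is:
H = [[14, -4], [-4, -8]]
Trace = 14 - 8 = 6
Determinant = 14*-8 - (-4)^2 = -128
Discriminant = (6)^2 - 4*-128 = 548.0
Eigenvalues: lambda_1 = -8.7047, lambda_2 = 14.7047
The function is not convex.

0


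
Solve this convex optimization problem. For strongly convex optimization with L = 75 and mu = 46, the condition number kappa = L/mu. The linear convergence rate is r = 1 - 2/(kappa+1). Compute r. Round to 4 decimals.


Step 1: Compute the condition number.
kappa = L/mu = 75/46 = 1.6304
Step 2: Compute the convergence rate.
r = 1 - 2/(kappa + 1) = 1 - 2*mu/(L + mu) = (L - mu)/(L + mu) = 29/121 = 0.2397


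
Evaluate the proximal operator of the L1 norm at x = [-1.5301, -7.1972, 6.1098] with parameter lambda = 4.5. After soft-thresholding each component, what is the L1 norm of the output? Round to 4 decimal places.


Soft-thresholding with lambda = 4.5:
prox(-1.5301) = sign(-1.5301)*max(|-1.5301| - 4.5, 0) = 0.0
prox(-7.1972) = sign(-7.1972)*max(|-7.1972| - 4.5, 0) = -2.6972
prox(6.1098) = sign(6.1098)*max(|6.1098| - 4.5, 0) = 1.6098
prox(x) = [0.0, -2.6972, 1.6098]
||prox(x)||_1 = 0.0 + 2.6972 + 1.6098 = 4.307


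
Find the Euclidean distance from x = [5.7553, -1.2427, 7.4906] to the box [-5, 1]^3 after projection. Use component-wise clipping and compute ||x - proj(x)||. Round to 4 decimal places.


Project each component onto [-5, 1].
clip(5.7553) = 1.0, clip(-1.2427) = -1.2427, clip(7.4906) = 1.0
Projection = [1.0, -1.2427, 1.0]
Squared diffs: [22.6129, 0.0, 42.1279]
Distance = sqrt(64.7408) = 8.0462


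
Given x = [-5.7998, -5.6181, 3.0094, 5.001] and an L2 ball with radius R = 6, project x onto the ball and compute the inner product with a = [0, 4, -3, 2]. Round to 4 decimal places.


Step 1: Compute ||x|| (intermediates to 6 decimals).
||x|| = sqrt((-5.7998)^2 + (-5.6181)^2 + 3.0094^2 + 5.001^2) = 9.963293
Step 2: Project.
Since ||x|| > R, scale = R/||x|| = 6/9.963293 = 0.602211, proj(x) = scale * x
proj(x) = [-3.492703, -3.383282, 1.812294, 3.011657]
Step 3: Dot product.
a^T * proj(x) = 0*(-3.492703) + 4*(-3.383282) - 3*1.812294 + 2*3.011657 = -12.9467


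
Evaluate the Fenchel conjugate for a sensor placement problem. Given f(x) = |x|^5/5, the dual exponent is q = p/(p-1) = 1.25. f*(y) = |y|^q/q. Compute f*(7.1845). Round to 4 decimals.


The conjugate exponent q satisfies 1/p + 1/q = 1.
p = 5, so q = 5/(5 - 1) = 1.25
|y|^q = 7.1845^1.25 = 11.7624
f*(7.1845) = 11.7624 / 1.25 = 9.4099


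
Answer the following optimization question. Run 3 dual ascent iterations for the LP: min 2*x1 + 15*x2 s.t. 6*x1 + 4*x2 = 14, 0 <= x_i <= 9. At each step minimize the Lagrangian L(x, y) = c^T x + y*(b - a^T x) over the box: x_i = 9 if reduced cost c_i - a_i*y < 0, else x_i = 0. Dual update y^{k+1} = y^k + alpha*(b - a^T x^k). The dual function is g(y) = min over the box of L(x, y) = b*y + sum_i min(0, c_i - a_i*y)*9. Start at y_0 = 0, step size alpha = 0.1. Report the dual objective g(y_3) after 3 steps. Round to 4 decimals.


Dual ascent for LP: min 2*x1 + 15*x2, 6*x1 + 4*x2 = 14, 0 <= x_i <= 9
Step 1: y^k = 0.0, reduced costs: (2.0, 15.0)
  x^k = (0.0, 0.0), subgradient = b - a^T x = 14.0
  y^{k+1} = 0.0 + 0.1*14.0 = 1.4
Step 2: y^k = 1.4, reduced costs: (-6.4, 9.4)
  x^k = (9.0, 0.0), subgradient = b - a^T x = -40.0
  y^{k+1} = 1.4 + 0.1*-40.0 = -2.6
Step 3: y^k = -2.6, reduced costs: (17.6, 25.4)
  x^k = (0.0, 0.0), subgradient = b - a^T x = 14.0
  y^{k+1} = -2.6 + 0.1*14.0 = -1.2
Dual objective at y_3 = -1.2: reduced costs (9.2, 19.8), box minimizer x = (0.0, 0.0)
g(y_3) = b*y + (c1 - a1*y)*x1 + (c2 - a2*y)*x2 = 14*(-1.2) + 9.2*0.0 + 19.8*0.0 = -16.8 + 0.0 + 0.0 = -16.8


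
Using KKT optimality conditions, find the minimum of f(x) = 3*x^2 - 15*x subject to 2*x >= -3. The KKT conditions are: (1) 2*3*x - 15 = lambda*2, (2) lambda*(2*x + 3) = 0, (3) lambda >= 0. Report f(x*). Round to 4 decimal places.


Step 1: Try lambda = 0 (constraint inactive).
Stationarity: 2*3*x - 15 = 0
x* = 15/(2*3) = 2.5
Check constraint: 2*2.5 = 5.0 >= -3 -- satisfied.
Step 2: Compute optimal value.
f(x*) = 3*2.5^2 - 15*2.5 = -18.75


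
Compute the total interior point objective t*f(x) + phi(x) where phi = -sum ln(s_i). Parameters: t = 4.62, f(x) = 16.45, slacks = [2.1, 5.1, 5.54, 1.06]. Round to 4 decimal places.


Step 1: Compute log-barrier.
ln values: [0.7419, 1.6292, 1.712, 0.0583]
phi = -(0.7419 + 1.6292 + 1.712 + 0.0583) = -4.1414
Step 2: Compute augmented objective.
t*f(x) = 4.62*16.45 = 75.999
Total = 75.999 - 4.1414 = 71.8576


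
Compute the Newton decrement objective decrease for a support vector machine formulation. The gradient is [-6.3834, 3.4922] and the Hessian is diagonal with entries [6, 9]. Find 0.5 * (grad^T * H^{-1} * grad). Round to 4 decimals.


Step 1: H is diagonal, so H^(-1) * g = [-1.0639, 0.388].
Step 2: g^T H^(-1) g = sum_i g_i^2 / H_ii
  = (-6.3834)^2/6 + (3.4922)^2/9
  = 6.7913 + 1.3551 = 8.1464
Step 3: Objective decrease = 0.5 * g^T H^(-1) g = 4.0732


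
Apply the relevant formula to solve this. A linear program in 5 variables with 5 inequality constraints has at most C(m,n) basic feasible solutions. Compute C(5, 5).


Each vertex corresponds to some choice of n active constraints out of m, so the number of vertices is at most C(m, n) = m! / (n!(m-n)!).
m = 5, n = 5
Numerator: 5 * 4 * 3 * 2 * 1
Denominator: 5! = 120
C(5, 5) = 1


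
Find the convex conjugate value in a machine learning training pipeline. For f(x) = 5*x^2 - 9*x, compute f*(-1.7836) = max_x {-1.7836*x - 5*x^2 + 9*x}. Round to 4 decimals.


f*(y) = sup_x {y*x - a*x^2 - b*x} = sup_x {(y-b)*x - a*x^2}
FOC: (y - b) - 2a*x = 0 => x* = (y - b)/(2a)
x* = (-1.7836 + 9)/(2*5) = 0.7216
f*(-1.7836) = (y-b)^2/(4a) = (-1.7836 + 9)^2/(4*5)
= 52.0764/20 = 2.6038


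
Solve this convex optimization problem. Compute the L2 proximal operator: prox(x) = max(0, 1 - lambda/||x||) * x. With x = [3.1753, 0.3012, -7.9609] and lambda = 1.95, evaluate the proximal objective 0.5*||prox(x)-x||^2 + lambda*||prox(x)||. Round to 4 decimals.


Step 1: Compute ||x||.
||x|| = 8.5761
Step 2: Compute scaling factor.
scale = max(0, 1 - 1.95/8.5761) = 0.7726
Step 3: prox(x) = [2.4533, 0.2327, -6.1508]
||prox(x)|| = 6.6261
Step 4: Proximal objective.
0.5*||prox-x||^2 = 1.9013
lambda*||prox|| = 12.9209
Total = 14.8221


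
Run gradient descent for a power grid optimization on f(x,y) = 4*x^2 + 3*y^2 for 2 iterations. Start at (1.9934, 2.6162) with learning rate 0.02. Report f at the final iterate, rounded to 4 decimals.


Gradient descent on f(x,y) = 4*x^2 + 3*y^2.
Starting point: (1.9934, 2.6162), alpha = 0.02
Step 1: grad_x = 2*4*1.9934 = 15.9472, grad_y = 2*3*2.6162 = 15.6972
  x_1 = 1.9934 - 0.02*15.9472 = 1.6745
  y_1 = 2.6162 - 0.02*15.6972 = 2.3023
Step 2: grad_x = 2*4*1.6745 = 13.3956, grad_y = 2*3*2.3023 = 13.8135
  x_2 = 1.6745 - 0.02*13.3956 = 1.4065
  y_2 = 2.3023 - 0.02*13.8135 = 2.026
f(1.4065, 2.026) = 4*1.4065^2 + 3*2.026^2 = 20.2273


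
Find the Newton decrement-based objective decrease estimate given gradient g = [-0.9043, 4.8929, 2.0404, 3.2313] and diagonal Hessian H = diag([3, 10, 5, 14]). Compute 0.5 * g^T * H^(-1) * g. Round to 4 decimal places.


Step 1: H is diagonal, so H^(-1) * g = [-0.3014, 0.4893, 0.4081, 0.2308].
Step 2: g^T H^(-1) g = sum_i g_i^2 / H_ii
  = (-0.9043)^2/3 + (4.8929)^2/10 + (2.0404)^2/5 + (3.2313)^2/14
  = 0.2726 + 2.394 + 0.8326 + 0.7458 = 4.2451
Step 3: Objective decrease = 0.5 * g^T H^(-1) g = 2.1225


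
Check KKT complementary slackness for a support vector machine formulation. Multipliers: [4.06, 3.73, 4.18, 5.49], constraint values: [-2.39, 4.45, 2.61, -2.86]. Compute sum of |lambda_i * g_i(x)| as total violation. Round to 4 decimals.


KKT complementary slackness check:
lambda_1 * g_1 = 4.06 * -2.39 = -9.7034
lambda_2 * g_2 = 3.73 * 4.45 = 16.5985
lambda_3 * g_3 = 4.18 * 2.61 = 10.9098
lambda_4 * g_4 = 5.49 * -2.86 = -15.7014
Total violation = 9.7034 + 16.5985 + 10.9098 + 15.7014 = 52.9131


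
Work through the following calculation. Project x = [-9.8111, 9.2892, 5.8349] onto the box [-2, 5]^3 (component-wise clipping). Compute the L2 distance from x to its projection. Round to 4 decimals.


Project each component onto [-2, 5].
clip(-9.8111) = -2.0, clip(9.2892) = 5.0, clip(5.8349) = 5.0
Projection = [-2.0, 5.0, 5.0]
Squared diffs: [61.0133, 18.3972, 0.6971]
Distance = sqrt(80.1076) = 8.9503


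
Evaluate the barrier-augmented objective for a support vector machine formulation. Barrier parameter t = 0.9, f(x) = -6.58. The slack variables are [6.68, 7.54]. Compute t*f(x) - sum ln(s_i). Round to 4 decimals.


Step 1: Compute log-barrier.
ln values: [1.8991, 2.0202]
phi = -(1.8991 + 2.0202) = -3.9193
Step 2: Compute augmented objective.
t*f(x) = 0.9*-6.58 = -5.922
Total = -5.922 - 3.9193 = -9.8413


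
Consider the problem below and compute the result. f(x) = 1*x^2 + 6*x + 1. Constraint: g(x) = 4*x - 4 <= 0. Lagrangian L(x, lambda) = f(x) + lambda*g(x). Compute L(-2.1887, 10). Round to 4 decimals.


Step 1: Evaluate f(x).
f(-2.1887) = 1*(-2.1887)^2 + 6*(-2.1887) + 1 = -7.3418
Step 2: Evaluate g(x).
g(-2.1887) = 4*-2.1887 - 4 = -12.7548
Step 3: Compute Lagrangian.
L = -7.3418 + 10*-12.7548 = -134.8898


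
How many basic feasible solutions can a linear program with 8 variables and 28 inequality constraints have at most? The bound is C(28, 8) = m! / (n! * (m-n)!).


Each vertex corresponds to some choice of n active constraints out of m, so the number of vertices is at most C(m, n) = m! / (n!(m-n)!).
m = 28, n = 8
Numerator: 28 * 27 * 26 * 25 * 24 * 23 * 22 * 21
Denominator: 8! = 40320
C(28, 8) = 3108105


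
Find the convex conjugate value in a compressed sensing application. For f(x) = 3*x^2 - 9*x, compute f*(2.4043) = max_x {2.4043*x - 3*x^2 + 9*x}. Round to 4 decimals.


f*(y) = sup_x {y*x - a*x^2 - b*x} = sup_x {(y-b)*x - a*x^2}
FOC: (y - b) - 2a*x = 0 => x* = (y - b)/(2a)
x* = (2.4043 + 9)/(2*3) = 1.9007
f*(2.4043) = (y-b)^2/(4a) = (2.4043 + 9)^2/(4*3)
= 130.0581/12 = 10.8382


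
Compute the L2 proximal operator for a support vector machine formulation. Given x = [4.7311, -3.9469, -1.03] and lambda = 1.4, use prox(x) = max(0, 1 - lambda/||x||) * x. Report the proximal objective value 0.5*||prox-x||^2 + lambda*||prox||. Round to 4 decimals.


Step 1: Compute ||x||.
||x|| = 6.2468
Step 2: Compute scaling factor.
scale = max(0, 1 - 1.4/6.2468) = 0.7759
Step 3: prox(x) = [3.6708, -3.0623, -0.7992]
||prox(x)|| = 4.8468
Step 4: Proximal objective.
0.5*||prox-x||^2 = 0.98
lambda*||prox|| = 6.7855
Total = 7.7655


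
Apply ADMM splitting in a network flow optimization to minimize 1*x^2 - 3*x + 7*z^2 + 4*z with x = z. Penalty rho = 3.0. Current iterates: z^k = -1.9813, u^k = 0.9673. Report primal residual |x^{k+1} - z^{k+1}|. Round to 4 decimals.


ADMM iteration with rho = 3.0, z^k = -1.9813, u^k = 0.9673
Step 1: x-update.
Minimize 1*x^2 - 3*x + (3.0/2)*(x + 1.9813 + 0.9673)^2
FOC: (2*1 + 3.0)*x = 3 + 3.0*(-1.9813 - 0.9673)
x^{k+1} = -1.1692
Step 2: z-update.
Minimize 7*z^2 + 4*z + (3.0/2)*(-1.1692 - z + 0.9673)^2
FOC: (2*7 + 3.0)*z = -4 + 3.0*(-1.1692 + 0.9673)
z^{k+1} = -0.2709
Step 3: u-update.
u^{k+1} = 0.9673 - 1.1692 + 0.2709 = 0.0691
Step 4: Primal residual = |-1.1692 + 0.2709| = 0.8982


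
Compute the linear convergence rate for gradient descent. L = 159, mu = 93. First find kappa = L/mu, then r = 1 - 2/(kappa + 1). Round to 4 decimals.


Step 1: Compute the condition number.
kappa = L/mu = 159/93 = 1.7097
Step 2: Compute the convergence rate.
r = 1 - 2/(kappa + 1) = 1 - 2*mu/(L + mu) = (L - mu)/(L + mu) = 66/252 = 0.2619


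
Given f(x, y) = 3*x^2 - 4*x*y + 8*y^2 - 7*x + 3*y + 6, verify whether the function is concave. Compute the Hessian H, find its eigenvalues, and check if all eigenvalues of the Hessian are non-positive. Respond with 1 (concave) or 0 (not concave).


The Hessian of f(x,y) = 3*x^2 - 4*x*y + 8*y^2 - 7*x + 3*y + 6 is:
H = [[6, -4], [-4, 16]]
Trace = 6 + 16 = 22
Determinant = 6*16 - (-4)^2 = 80
Discriminant = (22)^2 - 4*80 = 164.0
Eigenvalues: lambda_1 = 4.5969, lambda_2 = 17.4031
The function is not concave.

0


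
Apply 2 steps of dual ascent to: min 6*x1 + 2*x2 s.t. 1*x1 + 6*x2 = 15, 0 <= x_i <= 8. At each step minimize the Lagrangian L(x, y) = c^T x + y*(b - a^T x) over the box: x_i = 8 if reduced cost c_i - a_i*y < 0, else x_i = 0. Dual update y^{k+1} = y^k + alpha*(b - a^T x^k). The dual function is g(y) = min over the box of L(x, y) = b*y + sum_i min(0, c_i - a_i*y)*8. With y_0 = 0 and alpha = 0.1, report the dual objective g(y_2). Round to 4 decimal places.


Dual ascent for LP: min 6*x1 + 2*x2, 1*x1 + 6*x2 = 15, 0 <= x_i <= 8
Step 1: y^k = 0.0, reduced costs: (6.0, 2.0)
  x^k = (0.0, 0.0), subgradient = b - a^T x = 15.0
  y^{k+1} = 0.0 + 0.1*15.0 = 1.5
Step 2: y^k = 1.5, reduced costs: (4.5, -7.0)
  x^k = (0.0, 8.0), subgradient = b - a^T x = -33.0
  y^{k+1} = 1.5 + 0.1*-33.0 = -1.8
Dual objective at y_2 = -1.8: reduced costs (7.8, 12.8), box minimizer x = (0.0, 0.0)
g(y_2) = b*y + (c1 - a1*y)*x1 + (c2 - a2*y)*x2 = 15*(-1.8) + 7.8*0.0 + 12.8*0.0 = -27.0 + 0.0 + 0.0 = -27.0


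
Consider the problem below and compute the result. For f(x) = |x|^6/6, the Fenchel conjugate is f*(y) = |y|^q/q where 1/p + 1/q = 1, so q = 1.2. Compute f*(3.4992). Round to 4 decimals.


The conjugate exponent q satisfies 1/p + 1/q = 1.
p = 6, so q = 6/(6 - 1) = 1.2
|y|^q = 3.4992^1.2 = 4.4953
f*(3.4992) = 4.4953 / 1.2 = 3.7461


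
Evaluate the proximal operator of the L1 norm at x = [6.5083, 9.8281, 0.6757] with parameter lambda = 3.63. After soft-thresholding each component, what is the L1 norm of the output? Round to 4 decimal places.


Soft-thresholding with lambda = 3.63:
prox(6.5083) = sign(6.5083)*max(|6.5083| - 3.63, 0) = 2.8783
prox(9.8281) = sign(9.8281)*max(|9.8281| - 3.63, 0) = 6.1981
prox(0.6757) = sign(0.6757)*max(|0.6757| - 3.63, 0) = 0.0
prox(x) = [2.8783, 6.1981, 0.0]
||prox(x)||_1 = 2.8783 + 6.1981 + 0.0 = 9.0764


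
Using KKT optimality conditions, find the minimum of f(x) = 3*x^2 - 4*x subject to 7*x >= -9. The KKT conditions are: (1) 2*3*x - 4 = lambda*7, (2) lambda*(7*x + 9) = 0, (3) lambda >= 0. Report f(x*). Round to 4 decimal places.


Step 1: Try lambda = 0 (constraint inactive).
Stationarity: 2*3*x - 4 = 0
x* = 4/(2*3) = 2/3 = 0.6667 (rounded; the exact value 2/3 is used below)
Check constraint: 7*0.6667 = 4.6669 >= -9 -- satisfied.
Step 2: Compute optimal value.
f(x*) = 3*(2/3)^2 - 4*(2/3) = -1.3333


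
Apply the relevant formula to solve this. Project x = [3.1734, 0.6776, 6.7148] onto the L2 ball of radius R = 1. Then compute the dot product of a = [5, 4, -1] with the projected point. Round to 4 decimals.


Step 1: Compute ||x|| (intermediates to 6 decimals).
||x|| = sqrt(3.1734^2 + 0.6776^2 + 6.7148^2) = 7.457758
Step 2: Project.
Since ||x|| > R, scale = R/||x|| = 1/7.457758 = 0.134089, proj(x) = scale * x
proj(x) = [0.425518, 0.090859, 0.900381]
Step 3: Dot product.
a^T * proj(x) = 5*0.425518 + 4*0.090859 - 1*0.900381 = 1.5906


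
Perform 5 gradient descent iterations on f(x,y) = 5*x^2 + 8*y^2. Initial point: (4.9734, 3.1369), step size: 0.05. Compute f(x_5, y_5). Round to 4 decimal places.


Gradient descent on f(x,y) = 5*x^2 + 8*y^2.
Starting point: (4.9734, 3.1369), alpha = 0.05
Step 1: grad_x = 2*5*4.9734 = 49.734, grad_y = 2*8*3.1369 = 50.1904
  x_1 = 4.9734 - 0.05*49.734 = 2.4867
  y_1 = 3.1369 - 0.05*50.1904 = 0.6274
Step 2: grad_x = 2*5*2.4867 = 24.867, grad_y = 2*8*0.6274 = 10.0381
  x_2 = 2.4867 - 0.05*24.867 = 1.2434
  y_2 = 0.6274 - 0.05*10.0381 = 0.1255
Step 3: grad_x = 2*5*1.2434 = 12.4335, grad_y = 2*8*0.1255 = 2.0076
  x_3 = 1.2434 - 0.05*12.4335 = 0.6217
  y_3 = 0.1255 - 0.05*2.0076 = 0.0251
Step 4: grad_x = 2*5*0.6217 = 6.2168, grad_y = 2*8*0.0251 = 0.4015
  x_4 = 0.6217 - 0.05*6.2168 = 0.3108
  y_4 = 0.0251 - 0.05*0.4015 = 0.005
Step 5: grad_x = 2*5*0.3108 = 3.1084, grad_y = 2*8*0.005 = 0.0803
  x_5 = 0.3108 - 0.05*3.1084 = 0.1554
  y_5 = 0.005 - 0.05*0.0803 = 0.001
f(0.1554, 0.001) = 5*0.1554^2 + 8*0.001^2 = 0.1208


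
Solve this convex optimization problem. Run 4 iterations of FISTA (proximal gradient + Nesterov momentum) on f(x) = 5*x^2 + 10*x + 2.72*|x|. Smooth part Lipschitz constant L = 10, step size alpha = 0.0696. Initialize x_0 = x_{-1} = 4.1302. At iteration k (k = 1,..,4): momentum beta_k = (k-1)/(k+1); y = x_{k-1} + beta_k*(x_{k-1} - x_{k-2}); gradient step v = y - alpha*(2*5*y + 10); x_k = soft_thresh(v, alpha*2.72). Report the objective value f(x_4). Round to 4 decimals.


FISTA on f(x) = 5*x^2 + 10*x + 2.72*|x|
L = 10, alpha = 0.0696
Iteration 1: beta = 0.0, y = 4.1302 + 0.0*(4.1302 - 4.1302) = 4.1302
  grad(y) = 51.302, v = y - alpha*grad = 0.5596
  prox(v) = soft_thresh(0.5596, 0.1893) = 0.3703
Iteration 2: beta = 0.3333, y = 0.3703 + 0.3333*(0.3703 - 4.1302) = -0.883
  grad(y) = 1.1696, v = y - alpha*grad = -0.9644
  prox(v) = soft_thresh(-0.9644, 0.1893) = -0.7751
Iteration 3: beta = 0.5, y = -0.7751 + 0.5*(-0.7751 - 0.3703) = -1.3478
  grad(y) = -3.4783, v = y - alpha*grad = -1.1057
  prox(v) = soft_thresh(-1.1057, 0.1893) = -0.9164
Iteration 4: beta = 0.6, y = -0.9164 + 0.6*(-0.9164 + 0.7751) = -1.0012
  grad(y) = -0.0121, v = y - alpha*grad = -1.0004
  prox(v) = soft_thresh(-1.0004, 0.1893) = -0.8111
f(x_4) = 5*(-0.8111)^2 + 10*(-0.8111) + 2.72*|-0.8111| = -2.6154


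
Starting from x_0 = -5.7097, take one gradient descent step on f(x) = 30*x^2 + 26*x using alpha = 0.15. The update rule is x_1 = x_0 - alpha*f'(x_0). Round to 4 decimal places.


We compute the gradient at x_0 and apply the update.
f'(x) = 60*x + 26
f'(-5.7097) = 60*-5.7097 + 26 = -316.582
x_1 = -5.7097 - 0.15*-316.582 = 41.7776


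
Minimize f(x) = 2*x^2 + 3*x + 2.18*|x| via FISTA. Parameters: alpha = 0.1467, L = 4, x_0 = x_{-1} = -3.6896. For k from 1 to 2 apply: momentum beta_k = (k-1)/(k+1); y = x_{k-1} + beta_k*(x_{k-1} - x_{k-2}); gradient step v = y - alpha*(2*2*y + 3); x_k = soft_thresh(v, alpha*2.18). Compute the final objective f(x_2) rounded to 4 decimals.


FISTA on f(x) = 2*x^2 + 3*x + 2.18*|x|
L = 4, alpha = 0.1467
Iteration 1: beta = 0.0, y = -3.6896 + 0.0*(-3.6896 + 3.6896) = -3.6896
  grad(y) = -11.7584, v = y - alpha*grad = -1.9646
  prox(v) = soft_thresh(-1.9646, 0.3198) = -1.6448
Iteration 2: beta = 0.3333, y = -1.6448 + 0.3333*(-1.6448 + 3.6896) = -0.9632
  grad(y) = -0.853, v = y - alpha*grad = -0.8381
  prox(v) = soft_thresh(-0.8381, 0.3198) = -0.5183
f(x_2) = 2*(-0.5183)^2 + 3*(-0.5183) + 2.18*|-0.5183| = 0.1123


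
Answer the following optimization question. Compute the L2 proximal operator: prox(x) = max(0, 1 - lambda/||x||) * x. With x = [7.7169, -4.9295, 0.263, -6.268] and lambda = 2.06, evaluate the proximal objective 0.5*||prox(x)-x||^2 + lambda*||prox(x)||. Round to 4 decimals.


Step 1: Compute ||x||.
||x|| = 11.0999
Step 2: Compute scaling factor.
scale = max(0, 1 - 2.06/11.0999) = 0.8144
Step 3: prox(x) = [6.2847, -4.0146, 0.2142, -5.1047]
||prox(x)|| = 9.0399
Step 4: Proximal objective.
0.5*||prox-x||^2 = 2.1218
lambda*||prox|| = 18.6222
Total = 20.744


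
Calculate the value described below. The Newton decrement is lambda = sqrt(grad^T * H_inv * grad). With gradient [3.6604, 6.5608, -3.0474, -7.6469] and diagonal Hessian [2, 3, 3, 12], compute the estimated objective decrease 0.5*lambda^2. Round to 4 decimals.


Step 1: H is diagonal, so H^(-1) * g = [1.8302, 2.1869, -1.0158, -0.6372].
Step 2: g^T H^(-1) g = sum_i g_i^2 / H_ii
  = (3.6604)^2/2 + (6.5608)^2/3 + (-3.0474)^2/3 + (-7.6469)^2/12
  = 6.6993 + 14.348 + 3.0955 + 4.8729 = 29.0158
Step 3: Objective decrease = 0.5 * g^T H^(-1) g = 14.5079


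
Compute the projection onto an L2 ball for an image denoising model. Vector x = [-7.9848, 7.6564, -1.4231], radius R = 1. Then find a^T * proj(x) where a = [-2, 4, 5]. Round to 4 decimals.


Step 1: Compute ||x|| (intermediates to 6 decimals).
||x|| = sqrt((-7.9848)^2 + 7.6564^2 + (-1.4231)^2) = 11.153596
Step 2: Project.
Since ||x|| > R, scale = R/||x|| = 1/11.153596 = 0.089657, proj(x) = scale * x
proj(x) = [-0.715893, 0.68645, -0.127591]
Step 3: Dot product.
a^T * proj(x) = -2*(-0.715893) + 4*0.68645 + 5*(-0.127591) = 3.5396


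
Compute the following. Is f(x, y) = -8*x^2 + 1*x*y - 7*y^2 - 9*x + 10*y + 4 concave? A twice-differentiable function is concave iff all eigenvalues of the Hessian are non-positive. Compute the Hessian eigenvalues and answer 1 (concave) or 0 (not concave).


The Hessian of f(x,y) = -8*x^2 + 1*x*y - 7*y^2 - 9*x + 10*y + 4 is:
H = [[-16, 1], [1, -14]]
Trace = -16 - 14 = -30
Determinant = -16*-14 - (1)^2 = 223
Discriminant = (-30)^2 - 4*223 = 8.0
Eigenvalues: lambda_1 = -16.4142, lambda_2 = -13.5858
The function is concave.

1


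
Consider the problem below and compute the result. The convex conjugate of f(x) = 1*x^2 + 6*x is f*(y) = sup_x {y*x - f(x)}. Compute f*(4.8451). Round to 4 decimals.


f*(y) = sup_x {y*x - a*x^2 - b*x} = sup_x {(y-b)*x - a*x^2}
FOC: (y - b) - 2a*x = 0 => x* = (y - b)/(2a)
x* = (4.8451 - 6)/(2*1) = -0.5775
f*(4.8451) = (y-b)^2/(4a) = (4.8451 - 6)^2/(4*1)
= 1.3338/4 = 0.3334


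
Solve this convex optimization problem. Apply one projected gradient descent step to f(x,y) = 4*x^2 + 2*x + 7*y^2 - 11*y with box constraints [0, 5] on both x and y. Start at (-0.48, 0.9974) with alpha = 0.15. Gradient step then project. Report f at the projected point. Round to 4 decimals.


Step 1: Compute gradient at (-0.48, 0.9974).
grad_x = 2*4*-0.48 + 2 = -1.84
grad_y = 2*7*0.9974 - 11 = 2.9636
Step 2: Gradient step.
x_raw = -0.48 - 0.15*-1.84 = -0.204
y_raw = 0.9974 - 0.15*2.9636 = 0.5529
Step 3: Project onto [0, 5].
x_proj = clip(-0.204) = 0.0
y_proj = clip(0.5529) = 0.5529
Step 4: Evaluate f.
f(0.0, 0.5529) = -3.9419


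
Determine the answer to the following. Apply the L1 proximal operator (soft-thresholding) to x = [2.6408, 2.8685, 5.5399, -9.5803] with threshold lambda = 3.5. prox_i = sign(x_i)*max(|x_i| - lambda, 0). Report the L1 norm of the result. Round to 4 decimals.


Soft-thresholding with lambda = 3.5:
prox(2.6408) = sign(2.6408)*max(|2.6408| - 3.5, 0) = 0.0
prox(2.8685) = sign(2.8685)*max(|2.8685| - 3.5, 0) = 0.0
prox(5.5399) = sign(5.5399)*max(|5.5399| - 3.5, 0) = 2.0399
prox(-9.5803) = sign(-9.5803)*max(|-9.5803| - 3.5, 0) = -6.0803
prox(x) = [0.0, 0.0, 2.0399, -6.0803]
||prox(x)||_1 = 0.0 + 0.0 + 2.0399 + 6.0803 = 8.1202


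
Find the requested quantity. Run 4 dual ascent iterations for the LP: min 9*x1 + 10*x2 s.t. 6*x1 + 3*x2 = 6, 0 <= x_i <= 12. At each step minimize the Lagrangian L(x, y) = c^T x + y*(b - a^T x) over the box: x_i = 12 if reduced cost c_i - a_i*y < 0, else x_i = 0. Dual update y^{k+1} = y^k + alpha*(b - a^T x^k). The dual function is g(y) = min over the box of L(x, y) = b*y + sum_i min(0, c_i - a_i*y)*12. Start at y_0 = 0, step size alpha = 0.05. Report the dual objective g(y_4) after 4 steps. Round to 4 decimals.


Dual ascent for LP: min 9*x1 + 10*x2, 6*x1 + 3*x2 = 6, 0 <= x_i <= 12
Step 1: y^k = 0.0, reduced costs: (9.0, 10.0)
  x^k = (0.0, 0.0), subgradient = b - a^T x = 6.0
  y^{k+1} = 0.0 + 0.05*6.0 = 0.3
Step 2: y^k = 0.3, reduced costs: (7.2, 9.1)
  x^k = (0.0, 0.0), subgradient = b - a^T x = 6.0
  y^{k+1} = 0.3 + 0.05*6.0 = 0.6
Step 3: y^k = 0.6, reduced costs: (5.4, 8.2)
  x^k = (0.0, 0.0), subgradient = b - a^T x = 6.0
  y^{k+1} = 0.6 + 0.05*6.0 = 0.9
Step 4: y^k = 0.9, reduced costs: (3.6, 7.3)
  x^k = (0.0, 0.0), subgradient = b - a^T x = 6.0
  y^{k+1} = 0.9 + 0.05*6.0 = 1.2
Dual objective at y_4 = 1.2: reduced costs (1.8, 6.4), box minimizer x = (0.0, 0.0)
g(y_4) = b*y + (c1 - a1*y)*x1 + (c2 - a2*y)*x2 = 6*1.2 + 1.8*0.0 + 6.4*0.0 = 7.2 + 0.0 + 0.0 = 7.2


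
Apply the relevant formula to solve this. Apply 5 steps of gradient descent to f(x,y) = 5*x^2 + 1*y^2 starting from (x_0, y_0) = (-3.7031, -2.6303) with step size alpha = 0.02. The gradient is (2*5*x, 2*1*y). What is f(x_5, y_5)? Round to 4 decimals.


Gradient descent on f(x,y) = 5*x^2 + 1*y^2.
Starting point: (-3.7031, -2.6303), alpha = 0.02
Step 1: grad_x = 2*5*-3.7031 = -37.031, grad_y = 2*1*-2.6303 = -5.2606
  x_1 = -3.7031 - 0.02*-37.031 = -2.9625
  y_1 = -2.6303 - 0.02*-5.2606 = -2.5251
Step 2: grad_x = 2*5*-2.9625 = -29.6248, grad_y = 2*1*-2.5251 = -5.0502
  x_2 = -2.9625 - 0.02*-29.6248 = -2.37
  y_2 = -2.5251 - 0.02*-5.0502 = -2.4241
Step 3: grad_x = 2*5*-2.37 = -23.6998, grad_y = 2*1*-2.4241 = -4.8482
  x_3 = -2.37 - 0.02*-23.6998 = -1.896
  y_3 = -2.4241 - 0.02*-4.8482 = -2.3271
Step 4: grad_x = 2*5*-1.896 = -18.9599, grad_y = 2*1*-2.3271 = -4.6542
  x_4 = -1.896 - 0.02*-18.9599 = -1.5168
  y_4 = -2.3271 - 0.02*-4.6542 = -2.234
Step 5: grad_x = 2*5*-1.5168 = -15.1679, grad_y = 2*1*-2.234 = -4.4681
  x_5 = -1.5168 - 0.02*-15.1679 = -1.2134
  y_5 = -2.234 - 0.02*-4.4681 = -2.1447
f(-1.2134, -2.1447) = 5*(-1.2134)^2 + 1*(-2.1447)^2 = 11.9617


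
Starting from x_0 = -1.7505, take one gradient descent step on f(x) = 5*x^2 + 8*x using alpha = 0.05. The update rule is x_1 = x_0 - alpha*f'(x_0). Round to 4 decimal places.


We compute the gradient at x_0 and apply the update.
f'(x) = 10*x + 8
f'(-1.7505) = 10*-1.7505 + 8 = -9.505
x_1 = -1.7505 - 0.05*-9.505 = -1.2753


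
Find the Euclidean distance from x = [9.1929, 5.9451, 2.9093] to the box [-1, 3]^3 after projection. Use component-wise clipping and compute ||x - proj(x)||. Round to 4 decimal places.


Project each component onto [-1, 3].
clip(9.1929) = 3.0, clip(5.9451) = 3.0, clip(2.9093) = 2.9093
Projection = [3.0, 3.0, 2.9093]
Squared diffs: [38.352, 8.6736, 0.0]
Distance = sqrt(47.0256) = 6.8575


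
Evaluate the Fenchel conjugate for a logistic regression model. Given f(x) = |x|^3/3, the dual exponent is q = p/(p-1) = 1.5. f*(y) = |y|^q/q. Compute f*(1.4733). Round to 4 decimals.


The conjugate exponent q satisfies 1/p + 1/q = 1.
p = 3, so q = 3/(3 - 1) = 1.5
|y|^q = 1.4733^1.5 = 1.7883
f*(1.4733) = 1.7883 / 1.5 = 1.1922


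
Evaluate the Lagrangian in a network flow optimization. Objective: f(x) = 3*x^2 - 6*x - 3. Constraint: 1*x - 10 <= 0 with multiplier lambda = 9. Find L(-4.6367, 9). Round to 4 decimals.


Step 1: Evaluate f(x).
f(-4.6367) = 3*(-4.6367)^2 - 6*(-4.6367) - 3 = 89.3172
Step 2: Evaluate g(x).
g(-4.6367) = 1*-4.6367 - 10 = -14.6367
Step 3: Compute Lagrangian.
L = 89.3172 + 9*-14.6367 = -42.4131


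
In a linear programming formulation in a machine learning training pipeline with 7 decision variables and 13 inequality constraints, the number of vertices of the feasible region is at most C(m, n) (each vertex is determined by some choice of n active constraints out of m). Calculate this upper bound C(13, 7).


Each vertex corresponds to some choice of n active constraints out of m, so the number of vertices is at most C(m, n) = m! / (n!(m-n)!).
m = 13, n = 7
Numerator: 13 * 12 * 11 * 10 * 9 * 8 * 7
Denominator: 7! = 5040
C(13, 7) = 1716


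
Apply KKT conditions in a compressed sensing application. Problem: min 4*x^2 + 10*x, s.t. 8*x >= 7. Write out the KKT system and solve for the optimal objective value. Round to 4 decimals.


Step 1: Try lambda = 0 (constraint inactive).
x_unc = -10/(2*4) = -1.25
Check: 8*-1.25 = -10.0 < 7 -- violated!
Step 2: Constraint must be active: 8*x = 7
x* = 7/8 = 0.875
lambda = (2*4*0.875 + 10)/8 = 2.125
Step 3: Compute optimal value.
f(x*) = 4*0.875^2 + 10*0.875 = 11.8125


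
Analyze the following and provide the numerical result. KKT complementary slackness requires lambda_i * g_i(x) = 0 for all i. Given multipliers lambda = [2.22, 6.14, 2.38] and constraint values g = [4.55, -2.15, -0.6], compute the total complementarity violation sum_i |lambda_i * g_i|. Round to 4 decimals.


KKT complementary slackness check:
lambda_1 * g_1 = 2.22 * 4.55 = 10.101
lambda_2 * g_2 = 6.14 * -2.15 = -13.201
lambda_3 * g_3 = 2.38 * -0.6 = -1.428
Total violation = 10.101 + 13.201 + 1.428 = 24.73


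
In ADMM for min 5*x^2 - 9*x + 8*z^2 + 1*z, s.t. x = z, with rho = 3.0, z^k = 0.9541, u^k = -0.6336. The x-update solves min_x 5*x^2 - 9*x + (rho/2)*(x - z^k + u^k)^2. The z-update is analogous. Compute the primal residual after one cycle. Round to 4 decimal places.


ADMM iteration with rho = 3.0, z^k = 0.9541, u^k = -0.6336
Step 1: x-update.
Minimize 5*x^2 - 9*x + (3.0/2)*(x - 0.9541 - 0.6336)^2
FOC: (2*5 + 3.0)*x = 9 + 3.0*(0.9541 + 0.6336)
x^{k+1} = 1.0587
Step 2: z-update.
Minimize 8*z^2 + 1*z + (3.0/2)*(1.0587 - z - 0.6336)^2
FOC: (2*8 + 3.0)*z = -1 + 3.0*(1.0587 - 0.6336)
z^{k+1} = 0.0145
Step 3: u-update.
u^{k+1} = -0.6336 + 1.0587 - 0.0145 = 0.4106
Step 4: Primal residual = |1.0587 - 0.0145| = 1.0442


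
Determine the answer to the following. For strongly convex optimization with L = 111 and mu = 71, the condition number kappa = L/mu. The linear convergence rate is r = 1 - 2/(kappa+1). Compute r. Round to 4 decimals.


Step 1: Compute the condition number.
kappa = L/mu = 111/71 = 1.5634
Step 2: Compute the convergence rate.
r = 1 - 2/(kappa + 1) = 1 - 2*mu/(L + mu) = (L - mu)/(L + mu) = 40/182 = 0.2198
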